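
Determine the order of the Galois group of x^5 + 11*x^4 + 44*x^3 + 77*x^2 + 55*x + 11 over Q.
5

The degree of the splitting field over Q equals the order of the Galois group, so first determine the group. The polynomial f is an irreducible quintic over Q, so G = Gal(f/Q) is a transitive subgroup of S_5: one of C_5 (5T1, order 5), D_5 (5T2, order 10), F_20 (5T3, order 20), A_5 (5T4, order 60) or S_5 (5T5, order 120). The discriminant of f is 14641 = 121^2, a perfect square, so G is contained in A_5. The transitive groups of degree 5 contained in A_5 are: C_5 (5T1, order 5), D_5 (5T2, order 10), A_5 (5T4, order 60). By Dedekind's theorem, for a prime p not dividing disc(f) the degrees of the irreducible factors of f mod p form the cycle type of an element of G. Factoring f modulo the 14 such primes p <= 47 (skipping 11, which divides the discriminant), each new pattern first appears at: mod 2: f = (x^5 + x^4 + x^2 + x + 1), pattern 5; mod 23: f = (x + 11)(x + 14)(x + 15)(x + 19)(x + 21), pattern 1+1+1+1+1. No other pattern occurs in this range, so the set of observed cycle types is {5, 1+1+1+1+1}. The candidates containing elements of all these cycle types are C_5 (5T1) of order 5, D_5 (5T2) of order 10, A_5 (5T4) of order 60; the others are excluded. The observed types are precisely the cycle types that occur in C_5 (5T1). Each of the other remaining candidates has further cycle types, and by the Chebotarev density theorem the matching factorization patterns would occur for a proportion of primes equal to their share of the group: D_5 (5T2) additionally contains elements of type 2+2+1 (5 of its 10 elements, about 50% of primes); A_5 (5T4) additionally contains elements of type 3+1+1, 2+2+1 (35 of its 60 elements, about 58% of primes). None of the 14 primes tested shows any such pattern (for each of these groups the chance of that is below 10^-4), which rules them out. Hence G = C_5 (5T1), of order 5. The Galois group C_5 (5T1) has order 5, so the splitting field has degree 5 over Q.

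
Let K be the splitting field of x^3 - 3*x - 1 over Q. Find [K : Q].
The degree of the splitting field over Q equals the order of the Galois group, so first determine the group. The polynomial is an irreducible cubic over Q and its discriminant is 81 = 9^2, a perfect square. For an irreducible cubic, a square discriminant forces the Galois group to be A_3, the cyclic group of order 3. The Galois group C_3 (3T1) has order 3, so the splitting field has degree 3 over Q.

3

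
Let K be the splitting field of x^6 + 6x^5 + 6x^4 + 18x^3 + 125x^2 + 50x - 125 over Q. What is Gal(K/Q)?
The polynomial f is an irreducible sextic over Q, so G = Gal(f/Q) is one of the 16 transitive subgroups 6T1, ..., 6T16 of S_6. The discriminant of f is 1139670081000000 = 33759000^2, a perfect square, so G is contained in A_6. The transitive groups of degree 6 contained in A_6 are: A_4 (6T4, order 12), S_4 (6T7, order 24), (C_3 x C_3) : C_4 (6T10, order 36), PSL(2,5) (6T12, order 60), A_6 (6T15, order 360). By Dedekind's theorem, for a prime p not dividing disc(f) the degrees of the irreducible factors of f mod p form the cycle type of an element of G. Factoring f modulo the 79 such primes p <= 433 (skipping 2, 3, 5, 11, 31, which divide the discriminant), each new pattern first appears at: mod 7: f = (x^3 + x + 6)(x^3 + 6x^2 + 5x + 6), pattern 3+3; mod 13: f = (x^2 + 3x + 7)(x^4 + 3x^3 + 3x^2 + x + 10), pattern 4+2; mod 37: f = (x + 22)(x + 30)(x^2 + 11x + 2)(x^2 + 17x + 32), pattern 2+2+1+1; mod 67: f = (x + 1)(x + 13)(x + 38)(x + 45)(x + 50)(x + 60), pattern 1+1+1+1+1+1. No other pattern occurs in this range, so the set of observed cycle types is {3+3, 4+2, 2+2+1+1, 1+1+1+1+1+1}. The candidates containing elements of all these cycle types are S_4 (6T7) of order 24, (C_3 x C_3) : C_4 (6T10) of order 36, A_6 (6T15) of order 360; the others are excluded. The observed types are precisely the cycle types that occur in S_4 (6T7). Each of the other remaining candidates has further cycle types, and by the Chebotarev density theorem the matching factorization patterns would occur for a proportion of primes equal to their share of the group: (C_3 x C_3) : C_4 (6T10) additionally contains elements of type 3+1+1+1 (4 of its 36 elements, about 11% of primes); A_6 (6T15) additionally contains elements of type 5+1, 3+1+1+1 (184 of its 360 elements, about 51% of primes). None of the 79 primes tested shows any such pattern (for each of these groups the chance of that is below 10^-4), which rules them out. Hence G = S_4 (6T7), of order 24.

S_4, S_4(6d), the S_4-action on 6 points inside A_6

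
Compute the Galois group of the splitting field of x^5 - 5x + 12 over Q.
The polynomial f is an irreducible quintic over Q, so G = Gal(f/Q) is a transitive subgroup of S_5: one of C_5 (5T1, order 5), D_5 (5T2, order 10), F_20 (5T3, order 20), A_5 (5T4, order 60) or S_5 (5T5, order 120). The discriminant of f is 64000000 = 8000^2, a perfect square, so G is contained in A_5. The transitive groups of degree 5 contained in A_5 are: C_5 (5T1, order 5), D_5 (5T2, order 10), A_5 (5T4, order 60). By Dedekind's theorem, for a prime p not dividing disc(f) the degrees of the irreducible factors of f mod p form the cycle type of an element of G. Factoring f modulo the 23 such primes p <= 97 (skipping 2, 5, which divide the discriminant), each new pattern first appears at: mod 3: f = (x)(x^2 + x + 2)(x^2 + 2x + 2), pattern 2+2+1; mod 7: f = (x^5 + 2x + 5), pattern 5. No other pattern occurs in this range, so the set of observed cycle types is {2+2+1, 5}. The candidates containing elements of all these cycle types are D_5 (5T2) of order 10, A_5 (5T4) of order 60; the others are excluded. The observed types are precisely the cycle types that occur in D_5 (5T2) (apart from the identity). Each of the other remaining candidates has further cycle types, and by the Chebotarev density theorem the matching factorization patterns would occur for a proportion of primes equal to their share of the group: A_5 (5T4) additionally contains elements of type 3+1+1 (20 of its 60 elements, about 33% of primes). None of the 23 primes tested shows any such pattern (for each of these groups the chance of that is below 10^-4), which rules them out. Hence G = D_5 (5T2), of order 10.

D_5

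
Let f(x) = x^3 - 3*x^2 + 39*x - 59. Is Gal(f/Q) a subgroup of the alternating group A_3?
No

The polynomial is irreducible of degree 3 over Q. Its discriminant is -199692, which is not a perfect square. A Galois group lies in the alternating group exactly when the discriminant is a square in Q, so the Galois group (S_3) is not contained in A_3.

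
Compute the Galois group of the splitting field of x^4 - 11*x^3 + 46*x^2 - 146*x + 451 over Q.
The polynomial is an irreducible quartic over Q and its discriminant is 2680770125, which is not a perfect square, so the Galois group is not contained in A_4. The resolvent cubic y^3 - 46*y^2 - 198*y + 7097 has exactly one rational root, so the Galois group is C_4 or D_4. The quartic becomes reducible over Q(sqrt(disc)), so the group is C_4.

C_4 (also written C4)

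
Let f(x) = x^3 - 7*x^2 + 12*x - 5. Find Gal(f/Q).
The polynomial is an irreducible cubic over Q and its discriminant is 169 = 13^2, a perfect square. For an irreducible cubic, a square discriminant forces the Galois group to be A_3, the cyclic group of order 3.

C_3 (order 3)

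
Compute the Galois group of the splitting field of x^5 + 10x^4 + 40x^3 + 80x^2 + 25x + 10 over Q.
A_5 (also written A5)

The polynomial f is an irreducible quintic over Q, so G = Gal(f/Q) is a transitive subgroup of S_5: one of C_5 (5T1, order 5), D_5 (5T2, order 10), F_20 (5T3, order 20), A_5 (5T4, order 60) or S_5 (5T5, order 120). The discriminant of f is 58564000000 = 242000^2, a perfect square, so G is contained in A_5. The transitive groups of degree 5 contained in A_5 are: C_5 (5T1, order 5), D_5 (5T2, order 10), A_5 (5T4, order 60). By Dedekind's theorem, for a prime p not dividing disc(f) the degrees of the irreducible factors of f mod p form the cycle type of an element of G. Factoring f modulo the 3 such primes p <= 13 (skipping 2, 5, 11, which divide the discriminant), each new pattern first appears at: mod 3: f = (x^5 + x^4 + x^3 + 2x^2 + x + 1), pattern 5; mod 13: f = (x + 8)(x + 10)(x^3 + 5x^2 + 5), pattern 3+1+1. No other pattern occurs in this range, so the set of observed cycle types is {5, 3+1+1}. Among the candidates above, the only group containing elements of all these cycle types is A_5 (5T4) — each of C_5 (5T1), D_5 (5T2) lacks at least one of them. Hence G = A_5 (5T4), of order 60.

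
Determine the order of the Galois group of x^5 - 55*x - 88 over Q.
60

The degree of the splitting field over Q equals the order of the Galois group, so first determine the group. The polynomial f is an irreducible quintic over Q, so G = Gal(f/Q) is a transitive subgroup of S_5: one of C_5 (5T1, order 5), D_5 (5T2, order 10), F_20 (5T3, order 20), A_5 (5T4, order 60) or S_5 (5T5, order 120). The discriminant of f is 58564000000 = 242000^2, a perfect square, so G is contained in A_5. The transitive groups of degree 5 contained in A_5 are: C_5 (5T1, order 5), D_5 (5T2, order 10), A_5 (5T4, order 60). By Dedekind's theorem, for a prime p not dividing disc(f) the degrees of the irreducible factors of f mod p form the cycle type of an element of G. Factoring f modulo the 3 such primes p <= 13 (skipping 2, 5, 11, which divide the discriminant), each new pattern first appears at: mod 3: f = (x^5 + 2x + 2), pattern 5; mod 13: f = (x + 5)(x + 7)(x^3 + x^2 + 5x + 9), pattern 3+1+1. No other pattern occurs in this range, so the set of observed cycle types is {5, 3+1+1}. Among the candidates above, the only group containing elements of all these cycle types is A_5 (5T4) — each of C_5 (5T1), D_5 (5T2) lacks at least one of them. Hence G = A_5 (5T4), of order 60. The Galois group A_5 (5T4) has order 60, so the splitting field has degree 60 over Q.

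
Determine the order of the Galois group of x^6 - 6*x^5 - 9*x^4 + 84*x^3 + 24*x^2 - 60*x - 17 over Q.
24

The degree of the splitting field over Q equals the order of the Galois group, so first determine the group. The polynomial f is an irreducible sextic over Q, so G = Gal(f/Q) is one of the 16 transitive subgroups 6T1, ..., 6T16 of S_6. The discriminant of f is -9221581132716096, which is not a perfect square, so G is not contained in A_6. The transitive groups of degree 6 not contained in A_6 are: C_6 (6T1, order 6), S_3 (6T2, order 6), D_6 (6T3, order 12), C_3 x S_3 (6T5, order 18), A_4 x C_2 (6T6, order 24), S_4 (6T8, order 24), S_3 x S_3 (6T9, order 36), S_4 x C_2 (6T11, order 48), (S_3 x S_3) : C_2 (6T13, order 72), PGL(2,5) (6T14, order 120), S_6 (6T16, order 720). By Dedekind's theorem, for a prime p not dividing disc(f) the degrees of the irreducible factors of f mod p form the cycle type of an element of G. Factoring f modulo the 33 such primes p <= 149 (skipping 2, 3, which divide the discriminant), each new pattern first appears at: mod 5: f = (x^3 + 2x + 4)(x^3 + 4x^2 + 4x + 2), pattern 3+3; mod 7: f = (x^6 + x^5 + 5x^4 + 3x^2 + 3x + 4), pattern 6; mod 17: f = (x)(x + 16)(x^2 + 3x + 1)(x^2 + 9x + 9), pattern 2+2+1+1; mod 19: f = (x + 1)(x + 2)(x + 5)(x + 14)(x^2 + 10x + 3), pattern 2+1+1+1+1; mod 71: f = (x^2 + 5x + 40)(x^2 + 20x + 59)(x^2 + 40x + 70), pattern 2+2+2. No other pattern occurs in this range, so the set of observed cycle types is {3+3, 6, 2+2+1+1, 2+1+1+1+1, 2+2+2}. The candidates containing elements of all these cycle types are A_4 x C_2 (6T6) of order 24, S_4 x C_2 (6T11) of order 48, (S_3 x S_3) : C_2 (6T13) of order 72, S_6 (6T16) of order 720; the others are excluded. The observed types are precisely the cycle types that occur in A_4 x C_2 (6T6) (apart from the identity). Each of the other remaining candidates has further cycle types, and by the Chebotarev density theorem the matching factorization patterns would occur for a proportion of primes equal to their share of the group: S_4 x C_2 (6T11) additionally contains elements of type 4+2, 4+1+1 (12 of its 48 elements, about 25% of primes); (S_3 x S_3) : C_2 (6T13) additionally contains elements of type 4+2, 3+2+1, 3+1+1+1 (34 of its 72 elements, about 47% of primes); S_6 (6T16) additionally contains elements of type 5+1, 4+2, 4+1+1, 3+2+1, 3+1+1+1 (484 of its 720 elements, about 67% of primes). None of the 33 primes tested shows any such pattern (for each of these groups the chance of that is below 10^-4), which rules them out. Hence G = A_4 x C_2 (6T6), of order 24. The Galois group A_4 x C_2 (6T6) has order 24, so the splitting field has degree 24 over Q.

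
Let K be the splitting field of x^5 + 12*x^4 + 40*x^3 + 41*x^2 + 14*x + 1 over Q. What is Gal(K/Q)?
The polynomial f is an irreducible quintic over Q, so G = Gal(f/Q) is a transitive subgroup of S_5: one of C_5 (5T1, order 5), D_5 (5T2, order 10), F_20 (5T3, order 20), A_5 (5T4, order 60) or S_5 (5T5, order 120). The discriminant of f is 7745089 = 2783^2, a perfect square, so G is contained in A_5. The transitive groups of degree 5 contained in A_5 are: C_5 (5T1, order 5), D_5 (5T2, order 10), A_5 (5T4, order 60). By Dedekind's theorem, for a prime p not dividing disc(f) the degrees of the irreducible factors of f mod p form the cycle type of an element of G. Factoring f modulo the 14 such primes p <= 53 (skipping 11, 23, which divide the discriminant), each new pattern first appears at: mod 2: f = (x^5 + x^2 + 1), pattern 5; mod 43: f = (x + 10)(x + 13)(x + 14)(x + 25)(x + 36), pattern 1+1+1+1+1. No other pattern occurs in this range, so the set of observed cycle types is {5, 1+1+1+1+1}. The candidates containing elements of all these cycle types are C_5 (5T1) of order 5, D_5 (5T2) of order 10, A_5 (5T4) of order 60; the others are excluded. The observed types are precisely the cycle types that occur in C_5 (5T1). Each of the other remaining candidates has further cycle types, and by the Chebotarev density theorem the matching factorization patterns would occur for a proportion of primes equal to their share of the group: D_5 (5T2) additionally contains elements of type 2+2+1 (5 of its 10 elements, about 50% of primes); A_5 (5T4) additionally contains elements of type 3+1+1, 2+2+1 (35 of its 60 elements, about 58% of primes). None of the 14 primes tested shows any such pattern (for each of these groups the chance of that is below 10^-4), which rules them out. Hence G = C_5 (5T1), of order 5.

5T1: C_5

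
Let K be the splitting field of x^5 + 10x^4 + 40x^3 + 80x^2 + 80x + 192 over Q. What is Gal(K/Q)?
The polynomial f is an irreducible quintic over Q, so G = Gal(f/Q) is a transitive subgroup of S_5: one of C_5 (5T1, order 5), D_5 (5T2, order 10), F_20 (5T3, order 20), A_5 (5T4, order 60) or S_5 (5T5, order 120). The discriminant of f is 2048000000000, which is not a perfect square, so G is not contained in A_5. The transitive groups of degree 5 not contained in A_5 are: F_20 (5T3, order 20), S_5 (5T5, order 120). By Dedekind's theorem, for a prime p not dividing disc(f) the degrees of the irreducible factors of f mod p form the cycle type of an element of G. Factoring f modulo the 18 such primes p <= 71 (skipping 2, 5, which divide the discriminant), each new pattern first appears at: mod 3: f = (x)(x^4 + x^3 + x^2 + 2x + 2), pattern 4+1; mod 11: f = (x^5 + 10x^4 + 7x^3 + 3x^2 + 3x + 5), pattern 5; mod 19: f = (x + 14)(x^2 + x + 9)(x^2 + 14x + 16), pattern 2+2+1; mod 31: f = (x + 9)(x + 16)(x + 21)(x + 27)(x + 30), pattern 1+1+1+1+1. No other pattern occurs in this range, so the set of observed cycle types is {4+1, 5, 2+2+1, 1+1+1+1+1}. The candidates containing elements of all these cycle types are F_20 (5T3) of order 20, S_5 (5T5) of order 120; the others are excluded. The observed types are precisely the cycle types that occur in F_20 (5T3). Each of the other remaining candidates has further cycle types, and by the Chebotarev density theorem the matching factorization patterns would occur for a proportion of primes equal to their share of the group: S_5 (5T5) additionally contains elements of type 3+2, 3+1+1, 2+1+1+1 (50 of its 120 elements, about 42% of primes). None of the 18 primes tested shows any such pattern (for each of these groups the chance of that is below 10^-4), which rules them out. Hence G = F_20 (5T3), of order 20.

5T3: F_20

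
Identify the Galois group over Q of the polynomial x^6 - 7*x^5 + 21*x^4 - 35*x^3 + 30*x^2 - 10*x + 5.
(C_3 x C_3) : C_4 (also written G36+)

The polynomial f is an irreducible sextic over Q, so G = Gal(f/Q) is one of the 16 transitive subgroups 6T1, ..., 6T16 of S_6. The discriminant of f is 525625 = 725^2, a perfect square, so G is contained in A_6. The transitive groups of degree 6 contained in A_6 are: A_4 (6T4, order 12), S_4 (6T7, order 24), (C_3 x C_3) : C_4 (6T10, order 36), PSL(2,5) (6T12, order 60), A_6 (6T15, order 360). By Dedekind's theorem, for a prime p not dividing disc(f) the degrees of the irreducible factors of f mod p form the cycle type of an element of G. Factoring f modulo the 19 such primes p <= 73 (skipping 5, 29, which divide the discriminant), each new pattern first appears at: mod 2: f = (x^2 + x + 1)(x^4 + x + 1), pattern 4+2; mod 11: f = (x^3 + 2x + 9)(x^3 + 4x^2 + 8x + 3), pattern 3+3; mod 19: f = (x + 6)(x + 7)(x^2 + 5x + 12)(x^2 + 13x + 10), pattern 2+2+1+1; mod 61: f = (x + 18)(x + 25)(x + 32)(x^3 + 40x^2 + 14x + 47), pattern 3+1+1+1. No other pattern occurs in this range, so the set of observed cycle types is {4+2, 3+3, 2+2+1+1, 3+1+1+1}. The candidates containing elements of all these cycle types are (C_3 x C_3) : C_4 (6T10) of order 36, A_6 (6T15) of order 360; the others are excluded. The observed types are precisely the cycle types that occur in (C_3 x C_3) : C_4 (6T10) (apart from the identity). Each of the other remaining candidates has further cycle types, and by the Chebotarev density theorem the matching factorization patterns would occur for a proportion of primes equal to their share of the group: A_6 (6T15) additionally contains elements of type 5+1 (144 of its 360 elements, about 40% of primes). None of the 19 primes tested shows any such pattern (for each of these groups the chance of that is below 10^-4), which rules them out. Hence G = (C_3 x C_3) : C_4 (6T10), of order 36.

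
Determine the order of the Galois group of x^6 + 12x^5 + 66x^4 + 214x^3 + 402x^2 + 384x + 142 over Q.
The degree of the splitting field over Q equals the order of the Galois group, so first determine the group. The polynomial f is an irreducible sextic over Q, so G = Gal(f/Q) is one of the 16 transitive subgroups 6T1, ..., 6T16 of S_6. The discriminant of f is 14154124032, which is not a perfect square, so G is not contained in A_6. The transitive groups of degree 6 not contained in A_6 are: C_6 (6T1, order 6), S_3 (6T2, order 6), D_6 (6T3, order 12), C_3 x S_3 (6T5, order 18), A_4 x C_2 (6T6, order 24), S_4 (6T8, order 24), S_3 x S_3 (6T9, order 36), S_4 x C_2 (6T11, order 48), (S_3 x S_3) : C_2 (6T13, order 72), PGL(2,5) (6T14, order 120), S_6 (6T16, order 720). By Dedekind's theorem, for a prime p not dividing disc(f) the degrees of the irreducible factors of f mod p form the cycle type of an element of G. Factoring f modulo the 22 such primes p <= 97 (skipping 2, 3, 53, which divide the discriminant), each new pattern first appears at: mod 5: f = (x^6 + 2x^5 + x^4 + 4x^3 + 2x^2 + 4x + 2), pattern 6; mod 11: f = (x + 3)(x + 10)(x^2 + 3x + 10)(x^2 + 7x + 7), pattern 2+2+1+1; mod 13: f = (x + 5)(x + 6)(x + 8)(x^3 + 6x^2 + 3x + 2), pattern 3+1+1+1; mod 31: f = (x^2 + 5x + 24)(x^2 + 10x + 30)(x^2 + 28x + 7), pattern 2+2+2; mod 97: f = (x^3 + 6x^2 + 45x + 87)(x^3 + 6x^2 + 82x + 44), pattern 3+3. No other pattern occurs in this range, so the set of observed cycle types is {6, 2+2+1+1, 3+1+1+1, 2+2+2, 3+3}. The candidates containing elements of all these cycle types are S_3 x S_3 (6T9) of order 36, (S_3 x S_3) : C_2 (6T13) of order 72, S_6 (6T16) of order 720; the others are excluded. The observed types are precisely the cycle types that occur in S_3 x S_3 (6T9) (apart from the identity). Each of the other remaining candidates has further cycle types, and by the Chebotarev density theorem the matching factorization patterns would occur for a proportion of primes equal to their share of the group: (S_3 x S_3) : C_2 (6T13) additionally contains elements of type 4+2, 3+2+1, 2+1+1+1+1 (36 of its 72 elements, about 50% of primes); S_6 (6T16) additionally contains elements of type 5+1, 4+2, 4+1+1, 3+2+1, 2+1+1+1+1 (459 of its 720 elements, about 64% of primes). None of the 22 primes tested shows any such pattern (for each of these groups the chance of that is below 10^-4), which rules them out. Hence G = S_3 x S_3 (6T9), of order 36. The Galois group S_3 x S_3 (6T9) has order 36, so the splitting field has degree 36 over Q.

36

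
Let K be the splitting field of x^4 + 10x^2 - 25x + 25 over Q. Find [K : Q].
The degree of the splitting field over Q equals the order of the Galois group, so first determine the group. The polynomial is an irreducible quartic over Q and its discriminant is 9453125, which is not a perfect square, so the Galois group is not contained in A_4. The resolvent cubic y^3 - 10*y^2 - 100*y + 375 has exactly one rational root, so the Galois group is C_4 or D_4. The quartic becomes reducible over Q(sqrt(disc)), so the group is C_4. The Galois group C_4 (4T1) has order 4, so the splitting field has degree 4 over Q.

4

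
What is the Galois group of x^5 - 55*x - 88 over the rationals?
The polynomial f is an irreducible quintic over Q, so G = Gal(f/Q) is a transitive subgroup of S_5: one of C_5 (5T1, order 5), D_5 (5T2, order 10), F_20 (5T3, order 20), A_5 (5T4, order 60) or S_5 (5T5, order 120). The discriminant of f is 58564000000 = 242000^2, a perfect square, so G is contained in A_5. The transitive groups of degree 5 contained in A_5 are: C_5 (5T1, order 5), D_5 (5T2, order 10), A_5 (5T4, order 60). By Dedekind's theorem, for a prime p not dividing disc(f) the degrees of the irreducible factors of f mod p form the cycle type of an element of G. Factoring f modulo the 3 such primes p <= 13 (skipping 2, 5, 11, which divide the discriminant), each new pattern first appears at: mod 3: f = (x^5 + 2x + 2), pattern 5; mod 13: f = (x + 5)(x + 7)(x^3 + x^2 + 5x + 9), pattern 3+1+1. No other pattern occurs in this range, so the set of observed cycle types is {5, 3+1+1}. Among the candidates above, the only group containing elements of all these cycle types is A_5 (5T4) — each of C_5 (5T1), D_5 (5T2) lacks at least one of them. Hence G = A_5 (5T4), of order 60.

A_5, the alternating group on 5 letters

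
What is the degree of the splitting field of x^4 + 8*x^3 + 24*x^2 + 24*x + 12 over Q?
The degree of the splitting field over Q equals the order of the Galois group, so first determine the group. The polynomial is an irreducible quartic over Q and its discriminant is 331776 = 576^2, a perfect square, so the Galois group is contained in A_4. The resolvent cubic y^3 - 24*y^2 + 144*y - 192 is irreducible over Q. An irreducible resolvent with square discriminant gives A_4. The Galois group A_4 (4T4) has order 12, so the splitting field has degree 12 over Q.

12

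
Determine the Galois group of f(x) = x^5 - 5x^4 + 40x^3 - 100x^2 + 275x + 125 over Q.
The polynomial f is an irreducible quintic over Q, so G = Gal(f/Q) is a transitive subgroup of S_5: one of C_5 (5T1, order 5), D_5 (5T2, order 10), F_20 (5T3, order 20), A_5 (5T4, order 60) or S_5 (5T5, order 120). The discriminant of f is 64800000000000, which is not a perfect square, so G is not contained in A_5. The transitive groups of degree 5 not contained in A_5 are: F_20 (5T3, order 20), S_5 (5T5, order 120). By Dedekind's theorem, for a prime p not dividing disc(f) the degrees of the irreducible factors of f mod p form the cycle type of an element of G. Factoring f modulo the 18 such primes p <= 73 (skipping 2, 3, 5, which divide the discriminant), each new pattern first appears at: mod 7: f = (x + 6)(x^4 + 3x^3 + x^2 + 6x + 1), pattern 4+1; mod 11: f = (x + 8)(x^2 + 3x + 3)(x^2 + 6x + 2), pattern 2+2+1; mod 19: f = (x^5 + 14x^4 + 2x^3 + 14x^2 + 9x + 11), pattern 5. No other pattern occurs in this range, so the set of observed cycle types is {4+1, 2+2+1, 5}. The candidates containing elements of all these cycle types are F_20 (5T3) of order 20, S_5 (5T5) of order 120; the others are excluded. The observed types are precisely the cycle types that occur in F_20 (5T3) (apart from the identity). Each of the other remaining candidates has further cycle types, and by the Chebotarev density theorem the matching factorization patterns would occur for a proportion of primes equal to their share of the group: S_5 (5T5) additionally contains elements of type 3+2, 3+1+1, 2+1+1+1 (50 of its 120 elements, about 42% of primes). None of the 18 primes tested shows any such pattern (for each of these groups the chance of that is below 10^-4), which rules them out. Hence G = F_20 (5T3), of order 20.

F_20 (order 20)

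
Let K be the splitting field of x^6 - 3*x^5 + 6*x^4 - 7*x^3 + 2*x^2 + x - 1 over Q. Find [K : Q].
The degree of the splitting field over Q equals the order of the Galois group, so first determine the group. The polynomial f is an irreducible sextic over Q, so G = Gal(f/Q) is one of the 16 transitive subgroups 6T1, ..., 6T16 of S_6. The discriminant of f is 810448, which is not a perfect square, so G is not contained in A_6. The transitive groups of degree 6 not contained in A_6 are: C_6 (6T1, order 6), S_3 (6T2, order 6), D_6 (6T3, order 12), C_3 x S_3 (6T5, order 18), A_4 x C_2 (6T6, order 24), S_4 (6T8, order 24), S_3 x S_3 (6T9, order 36), S_4 x C_2 (6T11, order 48), (S_3 x S_3) : C_2 (6T13, order 72), PGL(2,5) (6T14, order 120), S_6 (6T16, order 720). By Dedekind's theorem, for a prime p not dividing disc(f) the degrees of the irreducible factors of f mod p form the cycle type of an element of G. Factoring f modulo the 22 such primes p <= 89 (skipping 2, 37, which divide the discriminant), each new pattern first appears at: mod 3: f = (x^3 + x^2 + x + 2)(x^3 + 2x^2 + 1), pattern 3+3; mod 5: f = (x^2 + 3)(x^2 + 3x + 4)(x^2 + 4x + 2), pattern 2+2+2; mod 17: f = (x + 1)(x + 15)(x^4 + 15x^3 + 6x^2 + 12x + 9), pattern 4+1+1; mod 67: f = (x + 4)(x + 62)(x^2 + 66x + 40)(x^2 + 66x + 50), pattern 2+2+1+1. No other pattern occurs in this range, so the set of observed cycle types is {3+3, 2+2+2, 4+1+1, 2+2+1+1}. The candidates containing elements of all these cycle types are S_4 (6T8) of order 24, S_4 x C_2 (6T11) of order 48, PGL(2,5) (6T14) of order 120, S_6 (6T16) of order 720; the others are excluded. The observed types are precisely the cycle types that occur in S_4 (6T8) (apart from the identity). Each of the other remaining candidates has further cycle types, and by the Chebotarev density theorem the matching factorization patterns would occur for a proportion of primes equal to their share of the group: S_4 x C_2 (6T11) additionally contains elements of type 6, 4+2, 2+1+1+1+1 (17 of its 48 elements, about 35% of primes); PGL(2,5) (6T14) additionally contains elements of type 6, 5+1 (44 of its 120 elements, about 37% of primes); S_6 (6T16) additionally contains elements of type 6, 5+1, 4+2, 3+2+1, 3+1+1+1, 2+1+1+1+1 (529 of its 720 elements, about 73% of primes). None of the 22 primes tested shows any such pattern (for each of these groups the chance of that is below 10^-4), which rules them out. Hence G = S_4 (6T8), of order 24. The Galois group S_4 (6T8) has order 24, so the splitting field has degree 24 over Q.

24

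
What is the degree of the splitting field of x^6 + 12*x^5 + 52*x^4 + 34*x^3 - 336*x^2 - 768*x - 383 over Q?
The degree of the splitting field over Q equals the order of the Galois group, so first determine the group. The polynomial f is an irreducible sextic over Q, so G = Gal(f/Q) is one of the 16 transitive subgroups 6T1, ..., 6T16 of S_6. The discriminant of f is -905333959757824, which is not a perfect square, so G is not contained in A_6. The transitive groups of degree 6 not contained in A_6 are: C_6 (6T1, order 6), S_3 (6T2, order 6), D_6 (6T3, order 12), C_3 x S_3 (6T5, order 18), A_4 x C_2 (6T6, order 24), S_4 (6T8, order 24), S_3 x S_3 (6T9, order 36), S_4 x C_2 (6T11, order 48), (S_3 x S_3) : C_2 (6T13, order 72), PGL(2,5) (6T14, order 120), S_6 (6T16, order 720). By Dedekind's theorem, for a prime p not dividing disc(f) the degrees of the irreducible factors of f mod p form the cycle type of an element of G. Factoring f modulo the 67 such primes p <= 347 (skipping 2, 229, which divide the discriminant), each new pattern first appears at: mod 3: f = (x^6 + x^4 + x^3 + 1), pattern 6; mod 5: f = (x^3 + x + 4)(x^3 + 2x^2 + x + 3), pattern 3+3; mod 7: f = (x + 1)(x + 2)(x^4 + 2x^3 + 2x^2 + 3x + 1), pattern 4+1+1; mod 13: f = (x^2 + x + 4)(x^4 + 11x^3 + 11x^2 + 5x + 5), pattern 4+2; mod 23: f = (x^2 + 2x + 9)(x^2 + 5x + 7)(x^2 + 5x + 14), pattern 2+2+2; mod 29: f = (x + 9)(x + 27)(x^2 + 15x + 1)(x^2 + 19x + 10), pattern 2+2+1+1; mod 193: f = (x + 39)(x + 49)(x + 84)(x + 101)(x + 147)(x + 171), pattern 1+1+1+1+1+1; mod 347: f = (x + 58)(x + 148)(x + 334)(x + 346)(x^2 + 167x + 98), pattern 2+1+1+1+1. No other pattern occurs in this range, so the set of observed cycle types is {6, 3+3, 4+1+1, 4+2, 2+2+2, 2+2+1+1, 1+1+1+1+1+1, 2+1+1+1+1}. The candidates containing elements of all these cycle types are S_4 x C_2 (6T11) of order 48, S_6 (6T16) of order 720; the others are excluded. The observed types are precisely the cycle types that occur in S_4 x C_2 (6T11). Each of the other remaining candidates has further cycle types, and by the Chebotarev density theorem the matching factorization patterns would occur for a proportion of primes equal to their share of the group: S_6 (6T16) additionally contains elements of type 5+1, 3+2+1, 3+1+1+1 (304 of its 720 elements, about 42% of primes). None of the 67 primes tested shows any such pattern (for each of these groups the chance of that is below 10^-4), which rules them out. Hence G = S_4 x C_2 (6T11), of order 48. The Galois group S_4 x C_2 (6T11) has order 48, so the splitting field has degree 48 over Q.

48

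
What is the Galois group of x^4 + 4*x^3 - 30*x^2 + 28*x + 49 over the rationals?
The polynomial is an irreducible quartic over Q and its discriminant is -346816512, which is not a perfect square, so the Galois group is not contained in A_4. The resolvent cubic y^3 + 30*y^2 - 84*y - 7448 has exactly one rational root, so the Galois group is C_4 or D_4. The quartic remains irreducible over Q(sqrt(disc)), so the group is D_4.

D_4, the dihedral group of order 8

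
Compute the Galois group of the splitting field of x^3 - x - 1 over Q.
The polynomial is an irreducible cubic over Q and its discriminant is -23, which is not a perfect square. For an irreducible cubic, a non-square discriminant gives Galois group S_3.

S_3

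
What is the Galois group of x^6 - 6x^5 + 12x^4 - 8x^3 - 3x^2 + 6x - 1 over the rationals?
The polynomial f is an irreducible sextic over Q, so G = Gal(f/Q) is one of the 16 transitive subgroups 6T1, ..., 6T16 of S_6. The discriminant of f is -419904, which is not a perfect square, so G is not contained in A_6. The transitive groups of degree 6 not contained in A_6 are: C_6 (6T1, order 6), S_3 (6T2, order 6), D_6 (6T3, order 12), C_3 x S_3 (6T5, order 18), A_4 x C_2 (6T6, order 24), S_4 (6T8, order 24), S_3 x S_3 (6T9, order 36), S_4 x C_2 (6T11, order 48), (S_3 x S_3) : C_2 (6T13, order 72), PGL(2,5) (6T14, order 120), S_6 (6T16, order 720). By Dedekind's theorem, for a prime p not dividing disc(f) the degrees of the irreducible factors of f mod p form the cycle type of an element of G. Factoring f modulo the 33 such primes p <= 149 (skipping 2, 3, which divide the discriminant), each new pattern first appears at: mod 5: f = (x^3 + x^2 + 4x + 1)(x^3 + 3x^2 + 4), pattern 3+3; mod 7: f = (x^6 + x^5 + 5x^4 + 6x^3 + 4x^2 + 6x + 6), pattern 6; mod 17: f = (x + 1)(x + 14)(x^2 + 15x + 7)(x^2 + 15x + 13), pattern 2+2+1+1; mod 19: f = (x + 5)(x + 6)(x + 11)(x + 12)(x^2 + 17x + 7), pattern 2+1+1+1+1; mod 71: f = (x^2 + 69x + 41)(x^2 + 69x + 46)(x^2 + 69x + 55), pattern 2+2+2. No other pattern occurs in this range, so the set of observed cycle types is {3+3, 6, 2+2+1+1, 2+1+1+1+1, 2+2+2}. The candidates containing elements of all these cycle types are A_4 x C_2 (6T6) of order 24, S_4 x C_2 (6T11) of order 48, (S_3 x S_3) : C_2 (6T13) of order 72, S_6 (6T16) of order 720; the others are excluded. The observed types are precisely the cycle types that occur in A_4 x C_2 (6T6) (apart from the identity). Each of the other remaining candidates has further cycle types, and by the Chebotarev density theorem the matching factorization patterns would occur for a proportion of primes equal to their share of the group: S_4 x C_2 (6T11) additionally contains elements of type 4+2, 4+1+1 (12 of its 48 elements, about 25% of primes); (S_3 x S_3) : C_2 (6T13) additionally contains elements of type 4+2, 3+2+1, 3+1+1+1 (34 of its 72 elements, about 47% of primes); S_6 (6T16) additionally contains elements of type 5+1, 4+2, 4+1+1, 3+2+1, 3+1+1+1 (484 of its 720 elements, about 67% of primes). None of the 33 primes tested shows any such pattern (for each of these groups the chance of that is below 10^-4), which rules them out. Hence G = A_4 x C_2 (6T6), of order 24.

A_4 x C_2 (also written A4xC2)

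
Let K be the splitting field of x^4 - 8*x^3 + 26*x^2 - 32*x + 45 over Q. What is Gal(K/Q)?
The polynomial is an irreducible quartic over Q and its discriminant is 12845056 = 3584^2, a perfect square, so the Galois group is contained in A_4. The resolvent cubic y^3 - 26*y^2 + 76*y + 776 is irreducible over Q. An irreducible resolvent with square discriminant gives A_4.

4T4: A_4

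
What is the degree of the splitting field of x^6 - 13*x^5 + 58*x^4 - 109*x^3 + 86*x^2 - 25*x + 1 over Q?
6

The degree of the splitting field over Q equals the order of the Galois group, so first determine the group. The polynomial f is an irreducible sextic over Q, so G = Gal(f/Q) is one of the 16 transitive subgroups 6T1, ..., 6T16 of S_6. The discriminant of f is 324179200, which is not a perfect square, so G is not contained in A_6. The transitive groups of degree 6 not contained in A_6 are: C_6 (6T1, order 6), S_3 (6T2, order 6), D_6 (6T3, order 12), C_3 x S_3 (6T5, order 18), A_4 x C_2 (6T6, order 24), S_4 (6T8, order 24), S_3 x S_3 (6T9, order 36), S_4 x C_2 (6T11, order 48), (S_3 x S_3) : C_2 (6T13, order 72), PGL(2,5) (6T14, order 120), S_6 (6T16, order 720). By Dedekind's theorem, for a prime p not dividing disc(f) the degrees of the irreducible factors of f mod p form the cycle type of an element of G. Factoring f modulo the 23 such primes p <= 101 (skipping 2, 5, 37, which divide the discriminant), each new pattern first appears at: mod 3: f = (x^3 + 2x + 2)(x^3 + 2x^2 + 2x + 2), pattern 3+3; mod 13: f = (x^2 + 2x + 9)(x^2 + 2x + 12)(x^2 + 9x + 10), pattern 2+2+2; mod 67: f = (x + 11)(x + 38)(x + 41)(x + 44)(x + 58)(x + 63), pattern 1+1+1+1+1+1. No other pattern occurs in this range, so the set of observed cycle types is {3+3, 2+2+2, 1+1+1+1+1+1}. The candidates containing elements of all these cycle types are C_6 (6T1) of order 6, S_3 (6T2) of order 6, D_6 (6T3) of order 12, C_3 x S_3 (6T5) of order 18, A_4 x C_2 (6T6) of order 24, S_4 (6T8) of order 24, S_3 x S_3 (6T9) of order 36, S_4 x C_2 (6T11) of order 48, (S_3 x S_3) : C_2 (6T13) of order 72, PGL(2,5) (6T14) of order 120, S_6 (6T16) of order 720; the others are excluded. The observed types are precisely the cycle types that occur in S_3 (6T2). Each of the other remaining candidates has further cycle types, and by the Chebotarev density theorem the matching factorization patterns would occur for a proportion of primes equal to their share of the group: C_6 (6T1) additionally contains elements of type 6 (2 of its 6 elements, about 33% of primes); D_6 (6T3) additionally contains elements of type 6, 2+2+1+1 (5 of its 12 elements, about 42% of primes); C_3 x S_3 (6T5) additionally contains elements of type 6, 3+1+1+1 (10 of its 18 elements, about 56% of primes); A_4 x C_2 (6T6) additionally contains elements of type 6, 2+2+1+1, 2+1+1+1+1 (14 of its 24 elements, about 58% of primes); S_4 (6T8) additionally contains elements of type 4+1+1, 2+2+1+1 (9 of its 24 elements, about 38% of primes); S_3 x S_3 (6T9) additionally contains elements of type 6, 3+1+1+1, 2+2+1+1 (25 of its 36 elements, about 69% of primes); S_4 x C_2 (6T11) additionally contains elements of type 6, 4+2, 4+1+1, 2+2+1+1, 2+1+1+1+1 (32 of its 48 elements, about 67% of primes); (S_3 x S_3) : C_2 (6T13) additionally contains elements of type 6, 4+2, 3+2+1, 3+1+1+1, 2+2+1+1, 2+1+1+1+1 (61 of its 72 elements, about 85% of primes); PGL(2,5) (6T14) additionally contains elements of type 6, 5+1, 4+1+1, 2+2+1+1 (89 of its 120 elements, about 74% of primes); S_6 (6T16) additionally contains elements of type 6, 5+1, 4+2, 4+1+1, 3+2+1, 3+1+1+1, 2+2+1+1, 2+1+1+1+1 (664 of its 720 elements, about 92% of primes). None of the 23 primes tested shows any such pattern (for each of these groups the chance of that is below 10^-4), which rules them out. Hence G = S_3 (6T2), of order 6. The Galois group S_3 (6T2) has order 6, so the splitting field has degree 6 over Q.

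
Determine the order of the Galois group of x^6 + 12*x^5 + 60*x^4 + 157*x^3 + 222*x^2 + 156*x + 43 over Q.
18

The degree of the splitting field over Q equals the order of the Galois group, so first determine the group. The polynomial f is an irreducible sextic over Q, so G = Gal(f/Q) is one of the 16 transitive subgroups 6T1, ..., 6T16 of S_6. The discriminant of f is -177147, which is not a perfect square, so G is not contained in A_6. The transitive groups of degree 6 not contained in A_6 are: C_6 (6T1, order 6), S_3 (6T2, order 6), D_6 (6T3, order 12), C_3 x S_3 (6T5, order 18), A_4 x C_2 (6T6, order 24), S_4 (6T8, order 24), S_3 x S_3 (6T9, order 36), S_4 x C_2 (6T11, order 48), (S_3 x S_3) : C_2 (6T13, order 72), PGL(2,5) (6T14, order 120), S_6 (6T16, order 720). By Dedekind's theorem, for a prime p not dividing disc(f) the degrees of the irreducible factors of f mod p form the cycle type of an element of G. Factoring f modulo the 33 such primes p <= 139 (skipping 3, which divides the discriminant), each new pattern first appears at: mod 2: f = (x^6 + x^3 + 1), pattern 6; mod 7: f = (x + 3)(x + 4)(x + 6)(x^3 + 6x^2 + 5x + 4), pattern 3+1+1+1; mod 17: f = (x^2 + 5x + 13)(x^2 + 8x + 2)(x^2 + 16x + 1), pattern 2+2+2; mod 19: f = (x^3 + 6x^2 + 12x + 14)(x^3 + 6x^2 + 12x + 18), pattern 3+3; mod 73: f = (x + 15)(x + 23)(x + 24)(x + 31)(x + 32)(x + 33), pattern 1+1+1+1+1+1. No other pattern occurs in this range, so the set of observed cycle types is {6, 3+1+1+1, 2+2+2, 3+3, 1+1+1+1+1+1}. The candidates containing elements of all these cycle types are C_3 x S_3 (6T5) of order 18, S_3 x S_3 (6T9) of order 36, (S_3 x S_3) : C_2 (6T13) of order 72, S_6 (6T16) of order 720; the others are excluded. The observed types are precisely the cycle types that occur in C_3 x S_3 (6T5). Each of the other remaining candidates has further cycle types, and by the Chebotarev density theorem the matching factorization patterns would occur for a proportion of primes equal to their share of the group: S_3 x S_3 (6T9) additionally contains elements of type 2+2+1+1 (9 of its 36 elements, about 25% of primes); (S_3 x S_3) : C_2 (6T13) additionally contains elements of type 4+2, 3+2+1, 2+2+1+1, 2+1+1+1+1 (45 of its 72 elements, about 62% of primes); S_6 (6T16) additionally contains elements of type 5+1, 4+2, 4+1+1, 3+2+1, 2+2+1+1, 2+1+1+1+1 (504 of its 720 elements, about 70% of primes). None of the 33 primes tested shows any such pattern (for each of these groups the chance of that is below 10^-4), which rules them out. Hence G = C_3 x S_3 (6T5), of order 18. The Galois group C_3 x S_3 (6T5) has order 18, so the splitting field has degree 18 over Q.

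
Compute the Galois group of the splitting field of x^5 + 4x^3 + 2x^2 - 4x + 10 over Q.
5T5: S_5

The polynomial f is an irreducible quintic over Q, so G = Gal(f/Q) is a transitive subgroup of S_5: one of C_5 (5T1, order 5), D_5 (5T2, order 10), F_20 (5T3, order 20), A_5 (5T4, order 60) or S_5 (5T5, order 120). The discriminant of f is 55922512, which is not a perfect square, so G is not contained in A_5. The transitive groups of degree 5 not contained in A_5 are: F_20 (5T3, order 20), S_5 (5T5, order 120). By Dedekind's theorem, for a prime p not dividing disc(f) the degrees of the irreducible factors of f mod p form the cycle type of an element of G. Factoring f modulo the 5 such primes p <= 13 (skipping 2, which divides the discriminant), each new pattern first appears at: mod 3: f = (x^5 + x^3 + 2x^2 + 2x + 1), pattern 5; mod 5: f = (x)(x^4 + 4x^2 + 2x + 1), pattern 4+1; mod 13: f = (x + 4)(x + 12)(x^3 + 10x^2 + 4x + 4), pattern 3+1+1. No other pattern occurs in this range, so the set of observed cycle types is {5, 4+1, 3+1+1}. Among the candidates above, the only group containing elements of all these cycle types is S_5 (5T5) — F_20 (5T3) lacks at least one of them. Hence G = S_5 (5T5), of order 120.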